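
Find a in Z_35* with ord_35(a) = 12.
17 has order 12 mod 35 since 17^{12} ≡ 1 mod 35 and no smaller power works.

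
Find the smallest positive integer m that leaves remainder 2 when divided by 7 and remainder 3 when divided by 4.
M = 7 × 4 = 28. M₁ = 4, y₁ ≡ 2 mod 7. M₂ = 7, y₂ ≡ 3 mod 4. m = 2×4×2 + 3×7×3 ≡ 23 mod 28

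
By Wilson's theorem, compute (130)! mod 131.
By Wilson's theorem, (130)! ≡ -1 ≡ 130 mod 131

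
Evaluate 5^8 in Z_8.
By repeated squaring mod 8: 5^{1}≡5, 5^{2}≡1, 5^{4}≡1, 5^{8}≡1. So 5^{8} ≡ 1 mod 8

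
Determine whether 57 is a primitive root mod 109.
ord_109(57) divides 108. For each prime q|108: 57^{54}≡108, 57^{36}≡63, none ≡ 1. So 57 has order 108 and is a primitive root mod 109.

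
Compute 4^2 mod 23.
4^{2} = 16 ≡ 16 mod 23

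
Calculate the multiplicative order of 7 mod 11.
Powers of 7 mod 11: 7^1≡7, 7^2≡5, 7^3≡2, 7^4≡3, 7^5≡10, 7^6≡4, 7^7≡6, 7^8≡9, 7^9≡8, 7^10≡1. So the order of 7 is 10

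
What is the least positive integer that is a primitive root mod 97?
g = 5. For each prime q|96: 5^{48}≡96, 5^{32}≡35, none ≡ 1, so ord_97(5) = 96 and 5 is a primitive root.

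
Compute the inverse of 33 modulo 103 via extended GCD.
Extended GCD: 33(25) + 103(-8) = 1. So 33^(-1) ≡ 25 (mod 103). Verify: 33 × 25 = 825 ≡ 1 (mod 103)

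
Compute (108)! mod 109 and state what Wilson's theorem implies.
(108)! mod 109 = 108. Since this equals -1 (mod 109), Wilson confirms 109 is prime.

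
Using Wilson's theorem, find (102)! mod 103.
By Wilson's theorem, (102)! ≡ -1 ≡ 102 mod 103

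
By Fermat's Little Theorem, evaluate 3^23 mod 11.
By Fermat: 3^{10} ≡ 1 (mod 11). 23 = 2×10 + 3. So 3^{23} ≡ 3^{3} ≡ 5 (mod 11)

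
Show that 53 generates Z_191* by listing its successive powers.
53^1, 53^2, ..., 53^{190} mod 191: [53, 135, 88, 80, 38, 104, 164, 97, 175, 107, 132, 120, 57, 156, 55, 50, 167, 65, 7, 180, 181, 43, 178, 75, 155, 2, 106, 79, 176, 160, 76, 17, 137, 3, 159, 23, 73, 49, 114, 121, 110, 100, 143, 130, 14, 169, 171, 86, 165, 150, 119, 4, 21, 158, 161, 129, 152, 34, 83, 6, 127, 46, 146, 98, 37, 51, 29, 9, 95, 69, 28, 147, 151, 172, 139, 109, 47, 8, 42, 125, 131, 67, 113, 68, 166, 12, 63, 92, 101, 5, 74, 102, 58, 18, 190, 138, 56, 103, 111, 153, 87, 27, 94, 16, 84, 59, 71, 134, 35, 136, 141, 24, 126, 184, 11, 10, 148, 13, 116, 36, 189, 85, 112, 15, 31, 115, 174, 54, 188, 32, 168, 118, 142, 77, 70, 81, 91, 48, 61, 177, 22, 20, 105, 26, 41, 72, 187, 170, 33, 30, 62, 39, 157, 108, 185, 64, 145, 45, 93, 154, 140, 162, 182, 96, 122, 163, 44, 40, 19, 52, 82, 144, 183, 149, 66, 60, 124, 78, 123, 25, 179, 128, 99, 90, 186, 117, 89, 133, 173, 1]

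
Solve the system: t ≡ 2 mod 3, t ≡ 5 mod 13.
M = 3 × 13 = 39. M₁ = 13, y₁ ≡ 1 mod 3. M₂ = 3, y₂ ≡ 9 mod 13. t = 2×13×1 + 5×3×9 ≡ 5 mod 39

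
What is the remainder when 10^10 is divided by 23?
By repeated squaring (mod 23): 10^{1}≡10, 10^{2}≡8, 10^{4}≡18, 10^{8}≡2. Then 10^{10} = 10^{8+2} ≡ 2 × 8 ≡ 16 (mod 23)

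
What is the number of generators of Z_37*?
Number of primitive roots mod 37 = φ(p-1) = φ(36) = 12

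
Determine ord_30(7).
Powers of 7 mod 30: 7^1≡7, 7^2≡19, 7^3≡13, 7^4≡1. ord_30(7) = 4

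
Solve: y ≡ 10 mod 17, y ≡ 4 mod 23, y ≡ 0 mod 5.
M = 17 × 23 × 5 = 1955. M₁ = 115, y₁ ≡ 4 mod 17. M₂ = 85, y₂ ≡ 13 mod 23. M₃ = 391, y₃ ≡ 1 mod 5. y = 10×115×4 + 4×85×13 + 0×391×1 ≡ 1200 mod 1955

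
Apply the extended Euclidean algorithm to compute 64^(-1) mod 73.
Extended GCD: 64(8) + 73(-7) = 1. So 64^(-1) ≡ 8 mod 73. Verify: 64 × 8 = 512 ≡ 1 mod 73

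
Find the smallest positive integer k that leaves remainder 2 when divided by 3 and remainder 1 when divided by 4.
M = 3 × 4 = 12. M₁ = 4, y₁ ≡ 1 mod 3. M₂ = 3, y₂ ≡ 3 mod 4. k = 2×4×1 + 1×3×3 ≡ 5 mod 12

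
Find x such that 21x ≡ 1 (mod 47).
Since 47 is prime, by Fermat 21^(-1) ≡ 21^{45} ≡ 9 (mod 47). Verify: 21 × 9 = 189 ≡ 1 (mod 47)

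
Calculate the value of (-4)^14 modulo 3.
Using Fermat: (-4)^{2} ≡ 1 (mod 3). 14 ≡ 0 (mod 2). So (-4)^{14} ≡ (-4)^{0} ≡ 1 (mod 3)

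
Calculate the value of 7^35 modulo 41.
By repeated squaring (mod 41): 7^{1}≡7, 7^{2}≡8, 7^{4}≡23, 7^{8}≡37, 7^{16}≡16, 7^{32}≡10. Then 7^{35} = 7^{32+2+1} ≡ 10 × 8 × 7 ≡ 27 (mod 41)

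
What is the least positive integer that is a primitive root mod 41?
g = 6. Powers: [6, 36, 11, 25, 27, 39, 29, 10, 19, 32, ...] generates all 40 non-zero residues.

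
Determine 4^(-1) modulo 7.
Since 7 is prime, by Fermat 4^(-1) ≡ 4^{5} ≡ 2 (mod 7). Verify: 4 × 2 = 8 ≡ 1 (mod 7)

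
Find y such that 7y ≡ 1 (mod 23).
Since 23 is prime, by Fermat 7^(-1) ≡ 7^{21} ≡ 10 (mod 23). Verify: 7 × 10 = 70 ≡ 1 (mod 23)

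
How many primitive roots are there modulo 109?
There are φ(109-1) = φ(108) = 36 primitive roots modulo 109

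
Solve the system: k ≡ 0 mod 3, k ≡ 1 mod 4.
M = 3 × 4 = 12. M₁ = 4, y₁ ≡ 1 mod 3. M₂ = 3, y₂ ≡ 3 mod 4. k = 0×4×1 + 1×3×3 ≡ 9 mod 12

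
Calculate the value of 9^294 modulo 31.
Using Fermat: 9^{30} ≡ 1 (mod 31). 294 ≡ 24 (mod 30). So 9^{294} ≡ 9^{24} ≡ 4 (mod 31)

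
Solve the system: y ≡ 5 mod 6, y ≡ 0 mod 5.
M = 6 × 5 = 30. M₁ = 5, y₁ ≡ 5 mod 6. M₂ = 6, y₂ ≡ 1 mod 5. y = 5×5×5 + 0×6×1 ≡ 5 mod 30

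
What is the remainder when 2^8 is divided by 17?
By repeated squaring mod 17: 2^{1}≡2, 2^{2}≡4, 2^{4}≡16, 2^{8}≡1. So 2^{8} ≡ 1 mod 17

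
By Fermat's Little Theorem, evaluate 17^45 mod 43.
By Fermat: 17^{42} ≡ 1 (mod 43). So 17^{45} = 17^{42} · 17^{3} ≡ 17^{3} ≡ 11 (mod 43)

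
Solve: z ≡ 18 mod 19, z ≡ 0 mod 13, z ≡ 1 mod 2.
M = 19 × 13 × 2 = 494. M₁ = 26, y₁ ≡ 11 mod 19. M₂ = 38, y₂ ≡ 12 mod 13. M₃ = 247, y₃ ≡ 1 mod 2. z = 18×26×11 + 0×38×12 + 1×247×1 ≡ 455 mod 494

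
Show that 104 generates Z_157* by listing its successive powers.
104^1, 104^2, ..., 104^{156} mod 157: [104, 140, 116, 132, 69, 111, 83, 154, 2, 51, 123, 75, 107, 138, 65, 9, 151, 4, 102, 89, 150, 57, 119, 130, 18, 145, 8, 47, 21, 143, 114, 81, 103, 36, 133, 16, 94, 42, 129, 71, 5, 49, 72, 109, 32, 31, 84, 101, 142, 10, 98, 144, 61, 64, 62, 11, 45, 127, 20, 39, 131, 122, 128, 124, 22, 90, 97, 40, 78, 105, 87, 99, 91, 44, 23, 37, 80, 156, 53, 17, 41, 25, 88, 46, 74, 3, 155, 106, 34, 82, 50, 19, 92, 148, 6, 153, 55, 68, 7, 100, 38, 27, 139, 12, 149, 110, 136, 14, 43, 76, 54, 121, 24, 141, 63, 115, 28, 86, 152, 108, 85, 48, 125, 126, 73, 56, 15, 147, 59, 13, 96, 93, 95, 146, 112, 30, 137, 118, 26, 35, 29, 33, 135, 67, 60, 117, 79, 52, 70, 58, 66, 113, 134, 120, 77, 1]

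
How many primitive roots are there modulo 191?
There are φ(191-1) = φ(190) = 72 primitive roots modulo 191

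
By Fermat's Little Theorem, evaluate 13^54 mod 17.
By Fermat: 13^{16} ≡ 1 mod 17. 54 = 3×16 + 6. So 13^{54} ≡ 13^{6} ≡ 16 mod 17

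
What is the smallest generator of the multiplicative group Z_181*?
g = 2. Powers: [2, 4, 8, 16, 32, 64, ...] generates all 180 non-zero residues.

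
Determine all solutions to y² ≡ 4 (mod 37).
The square roots of 4 mod 37 are 35 and 2. Verify: 35² = 1225 ≡ 4 (mod 37)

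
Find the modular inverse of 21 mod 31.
Since 31 is prime, by Fermat 21^(-1) ≡ 21^{29} ≡ 3 (mod 31). Verify: 21 × 3 = 63 ≡ 1 (mod 31)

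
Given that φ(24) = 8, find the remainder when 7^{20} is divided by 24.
By Euler: 7^{8} ≡ 1 (mod 24) since gcd(7, 24) = 1. 20 = 2×8 + 4. So 7^{20} ≡ 7^{4} ≡ 1 (mod 24)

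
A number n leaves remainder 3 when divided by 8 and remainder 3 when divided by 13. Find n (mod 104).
M = 8 × 13 = 104. M₁ = 13, y₁ ≡ 5 (mod 8). M₂ = 8, y₂ ≡ 5 (mod 13). n = 3×13×5 + 3×8×5 ≡ 3 (mod 104)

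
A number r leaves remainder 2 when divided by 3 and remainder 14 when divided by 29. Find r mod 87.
M = 3 × 29 = 87. M₁ = 29, y₁ ≡ 2 mod 3. M₂ = 3, y₂ ≡ 10 mod 29. r = 2×29×2 + 14×3×10 ≡ 14 mod 87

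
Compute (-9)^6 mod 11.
By repeated squaring (mod 11): (-9)^{1}≡2, (-9)^{2}≡4, (-9)^{4}≡5. Then (-9)^{6} = (-9)^{4+2} ≡ 5 × 4 ≡ 9 (mod 11)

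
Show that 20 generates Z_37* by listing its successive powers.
20^1, 20^2, ..., 20^{36} mod 37: [20, 30, 8, 12, 18, 27, 22, 33, 31, 28, 5, 26, 2, 3, 23, 16, 24, 36, 17, 7, 29, 25, 19, 10, 15, 4, 6, 9, 32, 11, 35, 34, 14, 21, 13, 1]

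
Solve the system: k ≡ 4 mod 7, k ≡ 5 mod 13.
M = 7 × 13 = 91. M₁ = 13, y₁ ≡ 6 mod 7. M₂ = 7, y₂ ≡ 2 mod 13. k = 4×13×6 + 5×7×2 ≡ 18 mod 91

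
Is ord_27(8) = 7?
Powers of 8 mod 27: 8^1≡8, 8^2≡10, 8^3≡26, 8^4≡19, 8^5≡17, 8^6≡1. Already 8^6≡1, so the order is 6 < 7. No, the actual order is 6.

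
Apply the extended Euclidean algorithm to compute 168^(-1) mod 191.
Extended GCD: 168(83) + 191(-73) = 1. So 168^(-1) ≡ 83 (mod 191). Verify: 168 × 83 = 13944 ≡ 1 (mod 191)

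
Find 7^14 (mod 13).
Using Fermat: 7^{12} ≡ 1 (mod 13). 14 ≡ 2 (mod 12). So 7^{14} ≡ 7^{2} ≡ 10 (mod 13)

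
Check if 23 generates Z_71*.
23^{14} ≡ 1 (mod 71) and 14 < 70, so ord_71(23) = 14 ≠ 70 and 23 is not a primitive root.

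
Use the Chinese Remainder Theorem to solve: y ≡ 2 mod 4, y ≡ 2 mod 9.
M = 4 × 9 = 36. M₁ = 9, y₁ ≡ 1 mod 4. M₂ = 4, y₂ ≡ 7 mod 9. y = 2×9×1 + 2×4×7 ≡ 2 mod 36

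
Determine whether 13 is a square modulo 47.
By Euler's criterion: 13^{23} ≡ 46 mod 47. Since this equals -1 (≡ 46), 13 is not a QR.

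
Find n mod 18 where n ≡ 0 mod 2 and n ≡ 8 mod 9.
M = 2 × 9 = 18. M₁ = 9, y₁ ≡ 1 mod 2. M₂ = 2, y₂ ≡ 5 mod 9. n = 0×9×1 + 8×2×5 ≡ 8 mod 18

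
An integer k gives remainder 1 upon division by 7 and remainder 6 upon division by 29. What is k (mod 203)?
M = 7 × 29 = 203. M₁ = 29, y₁ ≡ 1 (mod 7). M₂ = 7, y₂ ≡ 25 (mod 29). k = 1×29×1 + 6×7×25 ≡ 64 (mod 203)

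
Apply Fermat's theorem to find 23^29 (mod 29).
By Fermat: 23^{28} ≡ 1 (mod 29). So 23^{29} = 23^{28} · 23^{1} ≡ 23^{1} ≡ 23 (mod 29)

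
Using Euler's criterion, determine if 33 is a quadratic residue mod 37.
By Euler's criterion: 33^{18} ≡ 1 mod 37. Since this equals 1, 33 is a QR.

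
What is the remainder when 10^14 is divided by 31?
By repeated squaring (mod 31): 10^{1}≡10, 10^{2}≡7, 10^{4}≡18, 10^{8}≡14. Then 10^{14} = 10^{8+4+2} ≡ 14 × 18 × 7 ≡ 28 (mod 31)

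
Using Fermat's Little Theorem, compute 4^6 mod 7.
By Fermat's Little Theorem, 4^{6} ≡ 1 mod 7 since 7 is prime and gcd(4, 7) = 1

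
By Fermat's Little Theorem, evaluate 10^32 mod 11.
By Fermat: 10^{10} ≡ 1 mod 11. 32 = 3×10 + 2. So 10^{32} ≡ 10^{2} ≡ 1 mod 11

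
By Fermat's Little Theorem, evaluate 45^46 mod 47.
By Fermat's Little Theorem, 45^{46} ≡ 1 (mod 47) since 47 is prime and gcd(45, 47) = 1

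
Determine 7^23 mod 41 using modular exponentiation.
By repeated squaring mod 41: 7^{1}≡7, 7^{2}≡8, 7^{4}≡23, 7^{8}≡37, 7^{16}≡16. Then 7^{23} = 7^{16+4+2+1} ≡ 16 × 23 × 8 × 7 ≡ 26 mod 41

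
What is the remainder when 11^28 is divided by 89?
By repeated squaring mod 89: 11^{1}≡11, 11^{2}≡32, 11^{4}≡45, 11^{8}≡67, 11^{16}≡39. Then 11^{28} = 11^{16+8+4} ≡ 39 × 67 × 45 ≡ 16 mod 89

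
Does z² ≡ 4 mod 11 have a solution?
By Euler's criterion: 4^{5} ≡ 1 mod 11. Since this equals 1, 4 is a QR.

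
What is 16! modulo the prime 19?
(18)! = (16)! × (17) × (18) ≡ -1 mod 19. So (16)! ≡ -1 × [(18)(17)]^(-1) ≡ 9 mod 19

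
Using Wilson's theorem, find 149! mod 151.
(150)! = (149)! × (150) ≡ -1 mod 151. So (149)! ≡ -1 × (150)^(-1) ≡ (-1)×(-1) = 1 mod 151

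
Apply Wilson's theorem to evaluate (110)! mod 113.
(112)! = (110)! × (111) × (112) ≡ -1 mod 113. So (110)! ≡ -1 × [(112)(111)]^(-1) ≡ 56 mod 113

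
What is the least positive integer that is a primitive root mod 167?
g = 5. For each prime q|166: 5^{83}≡166, 5^{2}≡25, none ≡ 1, so ord_167(5) = 166 and 5 is a primitive root.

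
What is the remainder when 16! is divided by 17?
By Wilson's theorem, (16)! ≡ -1 ≡ 16 mod 17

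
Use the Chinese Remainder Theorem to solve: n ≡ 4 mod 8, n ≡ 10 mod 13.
M = 8 × 13 = 104. M₁ = 13, y₁ ≡ 5 mod 8. M₂ = 8, y₂ ≡ 5 mod 13. n = 4×13×5 + 10×8×5 ≡ 36 mod 104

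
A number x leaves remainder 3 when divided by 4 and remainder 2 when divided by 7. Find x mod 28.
M = 4 × 7 = 28. M₁ = 7, y₁ ≡ 3 mod 4. M₂ = 4, y₂ ≡ 2 mod 7. x = 3×7×3 + 2×4×2 ≡ 23 mod 28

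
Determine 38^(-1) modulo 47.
Since 47 is prime, by Fermat 38^(-1) ≡ 38^{45} ≡ 26 (mod 47). Verify: 38 × 26 = 988 ≡ 1 (mod 47)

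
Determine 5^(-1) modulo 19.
Since 19 is prime, by Fermat 5^(-1) ≡ 5^{17} ≡ 4 (mod 19). Verify: 5 × 4 = 20 ≡ 1 (mod 19)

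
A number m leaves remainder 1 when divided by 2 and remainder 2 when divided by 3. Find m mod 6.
M = 2 × 3 = 6. M₁ = 3, y₁ ≡ 1 mod 2. M₂ = 2, y₂ ≡ 2 mod 3. m = 1×3×1 + 2×2×2 ≡ 5 mod 6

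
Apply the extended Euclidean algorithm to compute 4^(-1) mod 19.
Extended GCD: 4(5) + 19(-1) = 1. So 4^(-1) ≡ 5 (mod 19). Verify: 4 × 5 = 20 ≡ 1 (mod 19)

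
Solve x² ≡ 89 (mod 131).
The square roots of 89 mod 131 are 58 and 73. Verify: 58² = 3364 ≡ 89 (mod 131)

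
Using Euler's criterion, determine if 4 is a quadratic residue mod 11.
By Euler's criterion: 4^{5} ≡ 1 (mod 11). Since this equals 1, 4 is a QR.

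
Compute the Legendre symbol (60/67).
(60/67) = 60^{33} mod 67 = 1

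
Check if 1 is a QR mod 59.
By Euler's criterion: 1^{29} ≡ 1 mod 59. Since this equals 1, 1 is a QR.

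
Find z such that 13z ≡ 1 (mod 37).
Since 37 is prime, by Fermat 13^(-1) ≡ 13^{35} ≡ 20 (mod 37). Verify: 13 × 20 = 260 ≡ 1 (mod 37)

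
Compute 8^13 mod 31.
By repeated squaring mod 31: 8^{1}≡8, 8^{2}≡2, 8^{4}≡4, 8^{8}≡16. Then 8^{13} = 8^{8+4+1} ≡ 16 × 4 × 8 ≡ 16 mod 31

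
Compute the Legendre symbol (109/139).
(109/139) = 109^{69} mod 139 = -1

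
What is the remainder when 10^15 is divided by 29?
By repeated squaring (mod 29): 10^{1}≡10, 10^{2}≡13, 10^{4}≡24, 10^{8}≡25. Then 10^{15} = 10^{8+4+2+1} ≡ 25 × 24 × 13 × 10 ≡ 19 (mod 29)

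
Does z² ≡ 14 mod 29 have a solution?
By Euler's criterion: 14^{14} ≡ 28 mod 29. Since this equals -1 (≡ 28), 14 is not a QR.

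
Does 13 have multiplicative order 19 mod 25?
Powers of 13 mod 25: 13^1≡13, 13^2≡19, 13^3≡22, 13^4≡11, 13^5≡18, 13^6≡9, 13^7≡17, 13^8≡21, 13^9≡23, 13^10≡24, 13^11≡12, 13^12≡6, 13^13≡3, 13^14≡14, 13^15≡7, 13^16≡16, 13^17≡8, 13^18≡4, 13^19≡2, 13^20≡1. 13^19≡2≢1, so ord ≠ 19. No, the actual order is 20.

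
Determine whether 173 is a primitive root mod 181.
173^{60} ≡ 1 (mod 181) and 60 < 180, so ord_181(173) = 60 ≠ 180 and 173 is not a primitive root.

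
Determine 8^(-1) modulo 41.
Since 41 is prime, by Fermat 8^(-1) ≡ 8^{39} ≡ 36 (mod 41). Verify: 8 × 36 = 288 ≡ 1 (mod 41)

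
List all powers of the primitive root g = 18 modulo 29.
18^1, 18^2, ..., 18^{28} mod 29: [18, 5, 3, 25, 15, 9, 17, 16, 27, 22, 19, 23, 8, 28, 11, 24, 26, 4, 14, 20, 12, 13, 2, 7, 10, 6, 21, 1]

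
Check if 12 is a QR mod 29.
By Euler's criterion: 12^{14} ≡ 28 (mod 29). Since this equals -1 (≡ 28), 12 is not a QR.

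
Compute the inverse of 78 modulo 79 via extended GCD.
Extended GCD: 78(-1) + 79(1) = 1. So 78^(-1) ≡ -1 ≡ 78 (mod 79). Verify: 78 × 78 = 6084 ≡ 1 (mod 79)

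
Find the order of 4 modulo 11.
Powers of 4 mod 11: 4^1≡4, 4^2≡5, 4^3≡9, 4^4≡3, 4^5≡1. Order = 5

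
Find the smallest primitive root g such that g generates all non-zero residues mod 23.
g = 5. For each prime q|22: 5^{11}≡22, 5^{2}≡2, none ≡ 1, so ord_23(5) = 22 and 5 is a primitive root.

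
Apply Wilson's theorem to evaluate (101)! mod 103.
(102)! = (101)! × (102) ≡ -1 (mod 103). So (101)! ≡ -1 × (102)^(-1) ≡ (-1)×(-1) = 1 (mod 103)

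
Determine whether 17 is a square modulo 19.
By Euler's criterion: 17^{9} ≡ 1 mod 19. Since this equals 1, 17 is a QR.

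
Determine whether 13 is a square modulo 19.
By Euler's criterion: 13^{9} ≡ 18 (mod 19). Since this equals -1 (≡ 18), 13 is not a QR.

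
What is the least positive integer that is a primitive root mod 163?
g = 2. Powers: [2, 4, 8, 16, 32, 64, 128, 93, 23, 46, ...] generates all 162 non-zero residues.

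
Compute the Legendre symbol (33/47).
(33/47) = 33^{23} mod 47 = -1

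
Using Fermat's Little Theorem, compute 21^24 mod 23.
By Fermat: 21^{22} ≡ 1 mod 23. So 21^{24} = 21^{22} · 21^{2} ≡ 21^{2} ≡ 4 mod 23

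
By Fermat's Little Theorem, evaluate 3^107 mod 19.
By Fermat: 3^{18} ≡ 1 (mod 19). 107 = 5×18 + 17. So 3^{107} ≡ 3^{17} ≡ 13 (mod 19)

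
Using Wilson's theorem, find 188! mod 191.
(190)! = (188)! × (189) × (190) ≡ -1 (mod 191). So (188)! ≡ -1 × [(190)(189)]^(-1) ≡ 95 (mod 191)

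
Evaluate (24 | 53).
(24/53) = 24^{26} mod 53 = 1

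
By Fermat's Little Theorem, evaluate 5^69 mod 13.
By Fermat: 5^{12} ≡ 1 mod 13. 69 = 5×12 + 9. So 5^{69} ≡ 5^{9} ≡ 5 mod 13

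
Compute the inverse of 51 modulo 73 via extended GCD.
Extended GCD: 51(-10) + 73(7) = 1. So 51^(-1) ≡ -10 ≡ 63 (mod 73). Verify: 51 × 63 = 3213 ≡ 1 (mod 73)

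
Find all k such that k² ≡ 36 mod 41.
The square roots of 36 mod 41 are 6 and 35. Verify: 6² = 36 ≡ 36 mod 41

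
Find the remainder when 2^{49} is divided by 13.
By Fermat: 2^{12} ≡ 1 mod 13. 49 = 4×12 + 1. So 2^{49} ≡ 2^{1} ≡ 2 mod 13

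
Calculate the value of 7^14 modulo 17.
By repeated squaring mod 17: 7^{1}≡7, 7^{2}≡15, 7^{4}≡4, 7^{8}≡16. Then 7^{14} = 7^{8+4+2} ≡ 16 × 4 × 15 ≡ 8 mod 17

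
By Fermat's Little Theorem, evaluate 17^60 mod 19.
By Fermat: 17^{18} ≡ 1 mod 19. 60 = 3×18 + 6. So 17^{60} ≡ 17^{6} ≡ 7 mod 19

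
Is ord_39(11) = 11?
Powers of 11 mod 39: 11^1≡11, 11^2≡4, 11^3≡5, 11^4≡16, 11^5≡20, 11^6≡25, 11^7≡2, 11^8≡22, 11^9≡8, 11^10≡10, 11^11≡32, 11^12≡1. 11^11≡32≢1, so ord ≠ 11. No, the actual order is 12.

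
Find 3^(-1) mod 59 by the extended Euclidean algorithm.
Extended GCD: 3(20) + 59(-1) = 1. So 3^(-1) ≡ 20 mod 59. Verify: 3 × 20 = 60 ≡ 1 mod 59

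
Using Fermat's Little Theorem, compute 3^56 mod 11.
By Fermat: 3^{10} ≡ 1 mod 11. 56 = 5×10 + 6. So 3^{56} ≡ 3^{6} ≡ 3 mod 11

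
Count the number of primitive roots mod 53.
Number of primitive roots mod 53 = φ(p-1) = φ(52) = 24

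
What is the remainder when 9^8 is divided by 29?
By repeated squaring (mod 29): 9^{1}≡9, 9^{2}≡23, 9^{4}≡7, 9^{8}≡20. So 9^{8} ≡ 20 (mod 29)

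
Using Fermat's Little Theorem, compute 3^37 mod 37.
By Fermat: 3^{36} ≡ 1 (mod 37). So 3^{37} = 3^{36} · 3^{1} ≡ 3^{1} ≡ 3 (mod 37)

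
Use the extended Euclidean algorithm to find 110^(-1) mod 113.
Extended GCD: 110(-38) + 113(37) = 1. So 110^(-1) ≡ -38 ≡ 75 mod 113. Verify: 110 × 75 = 8250 ≡ 1 mod 113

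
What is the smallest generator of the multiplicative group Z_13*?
g = 2. For each prime q|12: 2^{6}≡12, 2^{4}≡3, none ≡ 1, so ord_13(2) = 12 and 2 is a primitive root.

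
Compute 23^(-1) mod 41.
Since 41 is prime, by Fermat 23^(-1) ≡ 23^{39} ≡ 25 mod 41. Verify: 23 × 25 = 575 ≡ 1 mod 41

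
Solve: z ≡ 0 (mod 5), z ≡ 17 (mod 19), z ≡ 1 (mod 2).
M = 5 × 19 × 2 = 190. M₁ = 38, y₁ ≡ 2 (mod 5). M₂ = 10, y₂ ≡ 2 (mod 19). M₃ = 95, y₃ ≡ 1 (mod 2). z = 0×38×2 + 17×10×2 + 1×95×1 ≡ 55 (mod 190)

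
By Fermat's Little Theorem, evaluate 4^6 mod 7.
By Fermat's Little Theorem, 4^{6} ≡ 1 (mod 7) since 7 is prime and gcd(4, 7) = 1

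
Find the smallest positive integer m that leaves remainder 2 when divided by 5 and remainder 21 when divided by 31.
M = 5 × 31 = 155. M₁ = 31, y₁ ≡ 1 mod 5. M₂ = 5, y₂ ≡ 25 mod 31. m = 2×31×1 + 21×5×25 ≡ 52 mod 155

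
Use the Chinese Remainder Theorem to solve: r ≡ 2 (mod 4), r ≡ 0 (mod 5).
M = 4 × 5 = 20. M₁ = 5, y₁ ≡ 1 (mod 4). M₂ = 4, y₂ ≡ 4 (mod 5). r = 2×5×1 + 0×4×4 ≡ 10 (mod 20)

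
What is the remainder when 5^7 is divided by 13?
By repeated squaring (mod 13): 5^{1}≡5, 5^{2}≡12, 5^{4}≡1. Then 5^{7} = 5^{4+2+1} ≡ 1 × 12 × 5 ≡ 8 (mod 13)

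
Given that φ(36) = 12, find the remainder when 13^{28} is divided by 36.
By Euler: 13^{12} ≡ 1 mod 36 since gcd(13, 36) = 1. 28 = 2×12 + 4. So 13^{28} ≡ 13^{4} ≡ 13 mod 36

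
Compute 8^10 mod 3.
Using Fermat: 8^{2} ≡ 1 mod 3. 10 ≡ 0 mod 2. So 8^{10} ≡ 8^{0} ≡ 1 mod 3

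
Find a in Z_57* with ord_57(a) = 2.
20 has order 2 mod 57 since 20^{2} ≡ 1 mod 57 and no smaller power works.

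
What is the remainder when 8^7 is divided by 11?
By repeated squaring (mod 11): 8^{1}≡8, 8^{2}≡9, 8^{4}≡4. Then 8^{7} = 8^{4+2+1} ≡ 4 × 9 × 8 ≡ 2 (mod 11)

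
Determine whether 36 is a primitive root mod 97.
36^{6} ≡ 1 (mod 97) and 6 < 96, so ord_97(36) = 6 ≠ 96 and 36 is not a primitive root.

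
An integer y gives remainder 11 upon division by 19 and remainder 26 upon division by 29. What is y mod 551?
M = 19 × 29 = 551. M₁ = 29, y₁ ≡ 2 mod 19. M₂ = 19, y₂ ≡ 26 mod 29. y = 11×29×2 + 26×19×26 ≡ 258 mod 551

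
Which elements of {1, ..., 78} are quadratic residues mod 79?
Squares in Z_79*: {1, 2, 4, 5, 8, 9, 10, 11, 13, 16, 18, 19, 20, 21, 22, 23, 25, 26, 31, 32, 36, 38, 40, 42, 44, 45, 46, 49, 50, 51, 52, 55, 62, 64, 65, 67, 72, 73, 76}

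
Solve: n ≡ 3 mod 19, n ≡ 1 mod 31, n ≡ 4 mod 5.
M = 19 × 31 × 5 = 2945. M₁ = 155, y₁ ≡ 13 mod 19. M₂ = 95, y₂ ≡ 16 mod 31. M₃ = 589, y₃ ≡ 4 mod 5. n = 3×155×13 + 1×95×16 + 4×589×4 ≡ 2264 mod 2945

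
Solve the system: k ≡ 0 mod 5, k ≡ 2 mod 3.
M = 5 × 3 = 15. M₁ = 3, y₁ ≡ 2 mod 5. M₂ = 5, y₂ ≡ 2 mod 3. k = 0×3×2 + 2×5×2 ≡ 5 mod 15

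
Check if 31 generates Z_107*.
ord_107(31) divides 106. For each prime q|106: 31^{53}≡106, 31^{2}≡105, none ≡ 1. So 31 has order 106 and is a primitive root mod 107.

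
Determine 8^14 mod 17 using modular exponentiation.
By repeated squaring (mod 17): 8^{1}≡8, 8^{2}≡13, 8^{4}≡16, 8^{8}≡1. Then 8^{14} = 8^{8+4+2} ≡ 1 × 16 × 13 ≡ 4 (mod 17)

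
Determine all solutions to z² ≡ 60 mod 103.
The square roots of 60 mod 103 are 36 and 67. Verify: 36² = 1296 ≡ 60 mod 103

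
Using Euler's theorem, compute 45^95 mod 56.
By Euler: 45^{24} ≡ 1 mod 56 since gcd(45, 56) = 1. 95 = 3×24 + 23. So 45^{95} ≡ 45^{23} ≡ 5 mod 56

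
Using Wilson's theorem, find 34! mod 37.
(36)! = (34)! × (35) × (36) ≡ -1 (mod 37). So (34)! ≡ -1 × [(36)(35)]^(-1) ≡ 18 (mod 37)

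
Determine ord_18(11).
Powers of 11 mod 18: 11^1≡11, 11^2≡13, 11^3≡17, 11^4≡7, 11^5≡5, 11^6≡1. ord_18(11) = 6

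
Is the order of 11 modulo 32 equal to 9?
Powers of 11 mod 32: 11^1≡11, 11^2≡25, 11^3≡19, 11^4≡17, 11^5≡27, 11^6≡9, 11^7≡3, 11^8≡1. Already 11^8≡1, so the order is 8 < 9. No, the actual order is 8.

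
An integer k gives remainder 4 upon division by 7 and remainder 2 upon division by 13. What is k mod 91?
M = 7 × 13 = 91. M₁ = 13, y₁ ≡ 6 mod 7. M₂ = 7, y₂ ≡ 2 mod 13. k = 4×13×6 + 2×7×2 ≡ 67 mod 91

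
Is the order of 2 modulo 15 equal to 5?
Powers of 2 mod 15: 2^1≡2, 2^2≡4, 2^3≡8, 2^4≡1. Already 2^4≡1, so the order is 4 < 5. No, the actual order is 4.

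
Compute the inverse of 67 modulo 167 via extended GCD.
Extended GCD: 67(5) + 167(-2) = 1. So 67^(-1) ≡ 5 mod 167. Verify: 67 × 5 = 335 ≡ 1 mod 167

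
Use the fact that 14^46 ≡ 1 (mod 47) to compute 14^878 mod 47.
By Fermat: 14^{46} ≡ 1 (mod 47). 878 ≡ 4 (mod 46). So 14^{878} ≡ 14^{4} ≡ 17 (mod 47)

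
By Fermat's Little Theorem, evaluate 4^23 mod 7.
By Fermat: 4^{6} ≡ 1 (mod 7). 23 = 3×6 + 5. So 4^{23} ≡ 4^{5} ≡ 2 (mod 7)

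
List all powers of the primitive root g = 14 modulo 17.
14^1, 14^2, ..., 14^{16} mod 17: [14, 9, 7, 13, 12, 15, 6, 16, 3, 8, 10, 4, 5, 2, 11, 1]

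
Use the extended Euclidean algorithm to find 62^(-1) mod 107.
Extended GCD: 62(19) + 107(-11) = 1. So 62^(-1) ≡ 19 mod 107. Verify: 62 × 19 = 1178 ≡ 1 mod 107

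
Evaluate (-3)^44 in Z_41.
Using Fermat: (-3)^{40} ≡ 1 mod 41. 44 ≡ 4 mod 40. So (-3)^{44} ≡ (-3)^{4} ≡ 40 mod 41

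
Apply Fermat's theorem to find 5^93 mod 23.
By Fermat: 5^{22} ≡ 1 mod 23. 93 = 4×22 + 5. So 5^{93} ≡ 5^{5} ≡ 20 mod 23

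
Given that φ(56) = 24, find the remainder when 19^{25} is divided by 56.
By Euler: 19^{24} ≡ 1 (mod 56) since gcd(19, 56) = 1. 25 = 1×24 + 1. So 19^{25} ≡ 19^{1} ≡ 19 (mod 56)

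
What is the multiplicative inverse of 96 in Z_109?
Since 109 is prime, by Fermat 96^(-1) ≡ 96^{107} ≡ 67 mod 109. Verify: 96 × 67 = 6432 ≡ 1 mod 109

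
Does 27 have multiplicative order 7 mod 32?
Powers of 27 mod 32: 27^1≡27, 27^2≡25, 27^3≡3, 27^4≡17, 27^5≡11, 27^6≡9, 27^7≡19, 27^8≡1. 27^7≡19≢1, so ord ≠ 7. No, the actual order is 8.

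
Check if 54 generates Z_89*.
ord_89(54) divides 88. For each prime q|88: 54^{44}≡88, 54^{8}≡16, none ≡ 1. So 54 has order 88 and is a primitive root mod 89.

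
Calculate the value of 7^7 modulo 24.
By repeated squaring mod 24: 7^{1}≡7, 7^{2}≡1, 7^{4}≡1. Then 7^{7} = 7^{4+2+1} ≡ 1 × 1 × 7 ≡ 7 mod 24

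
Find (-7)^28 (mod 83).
By repeated squaring (mod 83): (-7)^{1}≡76, (-7)^{2}≡49, (-7)^{4}≡77, (-7)^{8}≡36, (-7)^{16}≡51. Then (-7)^{28} = (-7)^{16+8+4} ≡ 51 × 36 × 77 ≡ 23 (mod 83)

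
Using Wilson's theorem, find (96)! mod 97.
By Wilson's theorem, (96)! ≡ -1 ≡ 96 mod 97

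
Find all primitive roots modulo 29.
There are φ(28) = 12 primitive roots mod 29: {2, 3, 8, 10, 11, 14, 15, 18, 19, 21, 26, 27}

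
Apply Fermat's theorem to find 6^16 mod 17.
By Fermat's Little Theorem, 6^{16} ≡ 1 mod 17 since 17 is prime and gcd(6, 17) = 1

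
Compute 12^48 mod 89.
By repeated squaring (mod 89): 12^{1}≡12, 12^{2}≡55, 12^{4}≡88, 12^{8}≡1, 12^{16}≡1, 12^{32}≡1. Then 12^{48} = 12^{32+16} ≡ 1 × 1 ≡ 1 (mod 89)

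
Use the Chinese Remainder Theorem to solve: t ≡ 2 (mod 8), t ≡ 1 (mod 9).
M = 8 × 9 = 72. M₁ = 9, y₁ ≡ 1 (mod 8). M₂ = 8, y₂ ≡ 8 (mod 9). t = 2×9×1 + 1×8×8 ≡ 10 (mod 72)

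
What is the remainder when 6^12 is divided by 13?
Using Fermat: 6^{12} ≡ 1 mod 13. 12 ≡ 0 mod 12. So 6^{12} ≡ 6^{0} ≡ 1 mod 13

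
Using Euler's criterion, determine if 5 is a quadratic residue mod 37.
By Euler's criterion: 5^{18} ≡ 36 (mod 37). Since this equals -1 (≡ 36), 5 is not a QR.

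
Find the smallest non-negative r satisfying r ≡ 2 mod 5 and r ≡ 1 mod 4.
M = 5 × 4 = 20. M₁ = 4, y₁ ≡ 4 mod 5. M₂ = 5, y₂ ≡ 1 mod 4. r = 2×4×4 + 1×5×1 ≡ 17 mod 20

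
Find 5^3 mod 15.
5^{3} = 125 ≡ 5 mod 15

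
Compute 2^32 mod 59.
By repeated squaring (mod 59): 2^{1}≡2, 2^{2}≡4, 2^{4}≡16, 2^{8}≡20, 2^{16}≡46, 2^{32}≡51. So 2^{32} ≡ 51 (mod 59)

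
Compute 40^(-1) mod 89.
Since 89 is prime, by Fermat 40^(-1) ≡ 40^{87} ≡ 69 mod 89. Verify: 40 × 69 = 2760 ≡ 1 mod 89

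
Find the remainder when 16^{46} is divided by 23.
By Fermat: 16^{22} ≡ 1 (mod 23). 46 = 2×22 + 2. So 16^{46} ≡ 16^{2} ≡ 3 (mod 23)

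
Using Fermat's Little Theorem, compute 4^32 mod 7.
By Fermat: 4^{6} ≡ 1 (mod 7). 32 = 5×6 + 2. So 4^{32} ≡ 4^{2} ≡ 2 (mod 7)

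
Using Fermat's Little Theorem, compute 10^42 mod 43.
By Fermat's Little Theorem, 10^{42} ≡ 1 (mod 43) since 43 is prime and gcd(10, 43) = 1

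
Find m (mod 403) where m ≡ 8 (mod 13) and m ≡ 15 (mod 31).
M = 13 × 31 = 403. M₁ = 31, y₁ ≡ 8 (mod 13). M₂ = 13, y₂ ≡ 12 (mod 31). m = 8×31×8 + 15×13×12 ≡ 294 (mod 403)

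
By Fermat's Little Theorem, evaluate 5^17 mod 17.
By Fermat: 5^{16} ≡ 1 (mod 17). So 5^{17} = 5^{16} · 5^{1} ≡ 5^{1} ≡ 5 (mod 17)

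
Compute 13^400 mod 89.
Using Fermat: 13^{88} ≡ 1 mod 89. 400 ≡ 48 mod 88. So 13^{400} ≡ 13^{48} ≡ 8 mod 89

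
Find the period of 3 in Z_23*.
Powers of 3 mod 23: 3^1≡3, 3^2≡9, 3^3≡4, 3^4≡12, 3^5≡13, 3^6≡16, 3^7≡2, 3^8≡6, 3^9≡18, 3^10≡8, 3^11≡1. ord_23(3) = 11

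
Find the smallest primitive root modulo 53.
g = 2. For each prime q|52: 2^{26}≡52, 2^{4}≡16, none ≡ 1, so ord_53(2) = 52 and 2 is a primitive root.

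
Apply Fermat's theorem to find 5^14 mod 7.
By Fermat: 5^{6} ≡ 1 mod 7. 14 = 2×6 + 2. So 5^{14} ≡ 5^{2} ≡ 4 mod 7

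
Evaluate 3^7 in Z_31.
By repeated squaring mod 31: 3^{1}≡3, 3^{2}≡9, 3^{4}≡19. Then 3^{7} = 3^{4+2+1} ≡ 19 × 9 × 3 ≡ 17 mod 31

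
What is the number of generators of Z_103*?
A prime p has φ(p-1) primitive roots; here φ(102) = 32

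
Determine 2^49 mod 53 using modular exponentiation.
By repeated squaring (mod 53): 2^{1}≡2, 2^{2}≡4, 2^{4}≡16, 2^{8}≡44, 2^{16}≡28, 2^{32}≡42. Then 2^{49} = 2^{32+16+1} ≡ 42 × 28 × 2 ≡ 20 (mod 53)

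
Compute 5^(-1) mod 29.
Since 29 is prime, by Fermat 5^(-1) ≡ 5^{27} ≡ 6 mod 29. Verify: 5 × 6 = 30 ≡ 1 mod 29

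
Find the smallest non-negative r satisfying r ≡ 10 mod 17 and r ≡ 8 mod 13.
M = 17 × 13 = 221. M₁ = 13, y₁ ≡ 4 mod 17. M₂ = 17, y₂ ≡ 10 mod 13. r = 10×13×4 + 8×17×10 ≡ 112 mod 221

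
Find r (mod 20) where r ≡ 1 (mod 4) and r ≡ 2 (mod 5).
M = 4 × 5 = 20. M₁ = 5, y₁ ≡ 1 (mod 4). M₂ = 4, y₂ ≡ 4 (mod 5). r = 1×5×1 + 2×4×4 ≡ 17 (mod 20)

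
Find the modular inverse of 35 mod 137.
Since 137 is prime, by Fermat 35^(-1) ≡ 35^{135} ≡ 47 (mod 137). Verify: 35 × 47 = 1645 ≡ 1 (mod 137)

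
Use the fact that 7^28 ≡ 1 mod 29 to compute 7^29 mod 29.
By Fermat: 7^{28} ≡ 1 mod 29. So 7^{29} = 7^{28} · 7^{1} ≡ 7^{1} ≡ 7 mod 29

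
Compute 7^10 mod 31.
By repeated squaring (mod 31): 7^{1}≡7, 7^{2}≡18, 7^{4}≡14, 7^{8}≡10. Then 7^{10} = 7^{8+2} ≡ 10 × 18 ≡ 25 (mod 31)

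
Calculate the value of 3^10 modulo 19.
By repeated squaring mod 19: 3^{1}≡3, 3^{2}≡9, 3^{4}≡5, 3^{8}≡6. Then 3^{10} = 3^{8+2} ≡ 6 × 9 ≡ 16 mod 19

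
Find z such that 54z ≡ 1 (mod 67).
Since 67 is prime, by Fermat 54^(-1) ≡ 54^{65} ≡ 36 (mod 67). Verify: 54 × 36 = 1944 ≡ 1 (mod 67)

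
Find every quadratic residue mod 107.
Quadratic residues modulo 107: {1, 3, 4, 9, 10, 11, 12, 13, 14, 16, 19, 23, 25, 27, 29, 30, 33, 34, 35, 36, 37, 39, 40, 41, 42, 44, 47, 48, 49, 52, 53, 56, 57, 61, 62, 64, 69, 75, 76, 79, 81, 83, 85, 86, 87, 89, 90, 92, 99, 100, 101, 102, 105}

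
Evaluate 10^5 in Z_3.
Using Fermat: 10^{2} ≡ 1 mod 3. 5 ≡ 1 mod 2. So 10^{5} ≡ 10^{1} ≡ 1 mod 3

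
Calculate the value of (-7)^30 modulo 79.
By repeated squaring mod 79: (-7)^{1}≡72, (-7)^{2}≡49, (-7)^{4}≡31, (-7)^{8}≡13, (-7)^{16}≡11. Then (-7)^{30} = (-7)^{16+8+4+2} ≡ 11 × 13 × 31 × 49 ≡ 46 mod 79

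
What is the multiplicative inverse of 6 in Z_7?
Since 7 is prime, by Fermat 6^(-1) ≡ 6^{5} ≡ 6 mod 7. Verify: 6 × 6 = 36 ≡ 1 mod 7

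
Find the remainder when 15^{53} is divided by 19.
By Fermat: 15^{18} ≡ 1 (mod 19). 53 = 2×18 + 17. So 15^{53} ≡ 15^{17} ≡ 14 (mod 19)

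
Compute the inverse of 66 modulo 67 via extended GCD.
Extended GCD: 66(-1) + 67(1) = 1. So 66^(-1) ≡ -1 ≡ 66 mod 67. Verify: 66 × 66 = 4356 ≡ 1 mod 67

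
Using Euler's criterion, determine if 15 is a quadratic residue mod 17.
By Euler's criterion: 15^{8} ≡ 1 (mod 17). Since this equals 1, 15 is a QR.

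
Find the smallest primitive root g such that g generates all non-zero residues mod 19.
g = 2. Powers: [2, 4, 8, 16, 13, 7, ...] generates all 18 non-zero residues.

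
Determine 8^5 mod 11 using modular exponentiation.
By repeated squaring (mod 11): 8^{1}≡8, 8^{2}≡9, 8^{4}≡4. Then 8^{5} = 8^{4+1} ≡ 4 × 8 ≡ 10 (mod 11)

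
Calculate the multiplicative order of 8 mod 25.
Powers of 8 mod 25: 8^1≡8, 8^2≡14, 8^3≡12, 8^4≡21, 8^5≡18, 8^6≡19, 8^7≡2, 8^8≡16, 8^9≡3, 8^10≡24, 8^11≡17, 8^12≡11, 8^13≡13, 8^14≡4, 8^15≡7, 8^16≡6, 8^17≡23, 8^18≡9, 8^19≡22, 8^20≡1. So the order of 8 is 20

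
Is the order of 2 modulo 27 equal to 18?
Powers of 2 mod 27: 2^1≡2, 2^2≡4, 2^3≡8, 2^4≡16, 2^5≡5, 2^6≡10, 2^7≡20, 2^8≡13, 2^9≡26, 2^10≡25, 2^11≡23, 2^12≡19, 2^13≡11, 2^14≡22, 2^15≡17, 2^16≡7, 2^17≡14, 2^18≡1. First k with 2^k≡1 is k=18. Yes, ord_27(2) = 18.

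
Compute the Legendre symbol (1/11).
(1/11) = 1^{5} mod 11 = 1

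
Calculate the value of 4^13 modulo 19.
By repeated squaring (mod 19): 4^{1}≡4, 4^{2}≡16, 4^{4}≡9, 4^{8}≡5. Then 4^{13} = 4^{8+4+1} ≡ 5 × 9 × 4 ≡ 9 (mod 19)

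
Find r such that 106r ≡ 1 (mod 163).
Since 163 is prime, by Fermat 106^(-1) ≡ 106^{161} ≡ 20 (mod 163). Verify: 106 × 20 = 2120 ≡ 1 (mod 163)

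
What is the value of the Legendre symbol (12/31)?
(12/31) = 12^{15} mod 31 = -1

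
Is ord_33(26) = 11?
Powers of 26 mod 33: 26^1≡26, 26^2≡16, 26^3≡20, 26^4≡25, 26^5≡23, 26^6≡4, 26^7≡5, 26^8≡31, 26^9≡14, 26^10≡1. Already 26^10≡1, so the order is 10 < 11. No, the actual order is 10.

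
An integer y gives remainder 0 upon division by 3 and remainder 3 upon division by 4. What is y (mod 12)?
M = 3 × 4 = 12. M₁ = 4, y₁ ≡ 1 (mod 3). M₂ = 3, y₂ ≡ 3 (mod 4). y = 0×4×1 + 3×3×3 ≡ 3 (mod 12)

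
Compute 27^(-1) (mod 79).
Since 79 is prime, by Fermat 27^(-1) ≡ 27^{77} ≡ 41 (mod 79). Verify: 27 × 41 = 1107 ≡ 1 (mod 79)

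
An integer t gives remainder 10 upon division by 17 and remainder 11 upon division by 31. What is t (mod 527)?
M = 17 × 31 = 527. M₁ = 31, y₁ ≡ 11 (mod 17). M₂ = 17, y₂ ≡ 11 (mod 31). t = 10×31×11 + 11×17×11 ≡ 197 (mod 527)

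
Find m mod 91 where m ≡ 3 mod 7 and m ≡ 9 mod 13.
M = 7 × 13 = 91. M₁ = 13, y₁ ≡ 6 mod 7. M₂ = 7, y₂ ≡ 2 mod 13. m = 3×13×6 + 9×7×2 ≡ 87 mod 91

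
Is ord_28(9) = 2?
Powers of 9 mod 28: 9^1≡9, 9^2≡25, 9^3≡1. 9^2≡25≢1, so ord ≠ 2. No, the actual order is 3.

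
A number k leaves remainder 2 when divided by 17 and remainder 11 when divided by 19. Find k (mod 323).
M = 17 × 19 = 323. M₁ = 19, y₁ ≡ 9 (mod 17). M₂ = 17, y₂ ≡ 9 (mod 19). k = 2×19×9 + 11×17×9 ≡ 87 (mod 323)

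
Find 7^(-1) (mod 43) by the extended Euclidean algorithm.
Extended GCD: 7(-6) + 43(1) = 1. So 7^(-1) ≡ -6 ≡ 37 (mod 43). Verify: 7 × 37 = 259 ≡ 1 (mod 43)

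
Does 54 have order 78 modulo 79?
ord_79(54) divides 78. For each prime q|78: 54^{39}≡78, 54^{26}≡23, 54^{6}≡52, none ≡ 1. So 54 has order 78 and is a primitive root mod 79.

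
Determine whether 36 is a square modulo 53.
By Euler's criterion: 36^{26} ≡ 1 (mod 53). Since this equals 1, 36 is a QR.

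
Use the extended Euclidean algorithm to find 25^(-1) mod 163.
Extended GCD: 25(-13) + 163(2) = 1. So 25^(-1) ≡ -13 ≡ 150 (mod 163). Verify: 25 × 150 = 3750 ≡ 1 (mod 163)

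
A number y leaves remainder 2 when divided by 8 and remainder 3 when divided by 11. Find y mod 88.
M = 8 × 11 = 88. M₁ = 11, y₁ ≡ 3 mod 8. M₂ = 8, y₂ ≡ 7 mod 11. y = 2×11×3 + 3×8×7 ≡ 58 mod 88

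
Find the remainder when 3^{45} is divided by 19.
By Fermat: 3^{18} ≡ 1 (mod 19). 45 = 2×18 + 9. So 3^{45} ≡ 3^{9} ≡ 18 (mod 19)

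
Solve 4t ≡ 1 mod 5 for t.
Since 5 is prime, by Fermat 4^(-1) ≡ 4^{3} ≡ 4 mod 5. Verify: 4 × 4 = 16 ≡ 1 mod 5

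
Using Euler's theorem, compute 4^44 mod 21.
By Euler: 4^{12} ≡ 1 (mod 21) since gcd(4, 21) = 1. 44 = 3×12 + 8. So 4^{44} ≡ 4^{8} ≡ 16 (mod 21)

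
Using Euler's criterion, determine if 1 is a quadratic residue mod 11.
By Euler's criterion: 1^{5} ≡ 1 mod 11. Since this equals 1, 1 is a QR.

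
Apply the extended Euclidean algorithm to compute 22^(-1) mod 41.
Extended GCD: 22(-13) + 41(7) = 1. So 22^(-1) ≡ -13 ≡ 28 (mod 41). Verify: 22 × 28 = 616 ≡ 1 (mod 41)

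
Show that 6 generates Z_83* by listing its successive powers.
6^1, 6^2, ..., 6^{82} mod 83: [6, 36, 50, 51, 57, 10, 60, 28, 2, 12, 72, 17, 19, 31, 20, 37, 56, 4, 24, 61, 34, 38, 62, 40, 74, 29, 8, 48, 39, 68, 76, 41, 80, 65, 58, 16, 13, 78, 53, 69, 82, 77, 47, 33, 32, 26, 73, 23, 55, 81, 71, 11, 66, 64, 52, 63, 46, 27, 79, 59, 22, 49, 45, 21, 43, 9, 54, 75, 35, 44, 15, 7, 42, 3, 18, 25, 67, 70, 5, 30, 14, 1]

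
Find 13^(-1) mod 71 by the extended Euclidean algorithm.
Extended GCD: 13(11) + 71(-2) = 1. So 13^(-1) ≡ 11 mod 71. Verify: 13 × 11 = 143 ≡ 1 mod 71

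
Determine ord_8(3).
Powers of 3 mod 8: 3^1≡3, 3^2≡1. ord_8(3) = 2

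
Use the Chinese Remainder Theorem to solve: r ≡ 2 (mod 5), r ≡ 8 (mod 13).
M = 5 × 13 = 65. M₁ = 13, y₁ ≡ 2 (mod 5). M₂ = 5, y₂ ≡ 8 (mod 13). r = 2×13×2 + 8×5×8 ≡ 47 (mod 65)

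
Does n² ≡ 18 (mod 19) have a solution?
By Euler's criterion: 18^{9} ≡ 18 (mod 19). Since this equals -1 (≡ 18), 18 is not a QR.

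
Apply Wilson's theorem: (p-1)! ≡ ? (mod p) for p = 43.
By Wilson's theorem, (42)! ≡ -1 ≡ 42 (mod 43)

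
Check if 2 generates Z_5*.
ord_5(2) divides 4. For each prime q|4: 2^{2}≡4, none ≡ 1. So 2 has order 4 and is a primitive root mod 5.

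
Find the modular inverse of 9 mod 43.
Since 43 is prime, by Fermat 9^(-1) ≡ 9^{41} ≡ 24 mod 43. Verify: 9 × 24 = 216 ≡ 1 mod 43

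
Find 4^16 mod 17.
Using Fermat: 4^{16} ≡ 1 mod 17. 16 ≡ 0 mod 16. So 4^{16} ≡ 4^{0} ≡ 1 mod 17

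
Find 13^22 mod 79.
By repeated squaring mod 79: 13^{1}≡13, 13^{2}≡11, 13^{4}≡42, 13^{8}≡26, 13^{16}≡44. Then 13^{22} = 13^{16+4+2} ≡ 44 × 42 × 11 ≡ 25 mod 79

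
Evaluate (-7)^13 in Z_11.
Using Fermat: (-7)^{10} ≡ 1 (mod 11). 13 ≡ 3 (mod 10). So (-7)^{13} ≡ (-7)^{3} ≡ 9 (mod 11)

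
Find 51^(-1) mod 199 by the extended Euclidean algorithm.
Extended GCD: 51(-39) + 199(10) = 1. So 51^(-1) ≡ -39 ≡ 160 mod 199. Verify: 51 × 160 = 8160 ≡ 1 mod 199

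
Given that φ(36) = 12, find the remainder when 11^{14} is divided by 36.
By Euler: 11^{12} ≡ 1 (mod 36) since gcd(11, 36) = 1. 14 = 1×12 + 2. So 11^{14} ≡ 11^{2} ≡ 13 (mod 36)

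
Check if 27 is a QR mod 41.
By Euler's criterion: 27^{20} ≡ 40 (mod 41). Since this equals -1 (≡ 40), 27 is not a QR.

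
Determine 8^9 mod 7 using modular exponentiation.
Using Fermat: 8^{6} ≡ 1 (mod 7). 9 ≡ 3 (mod 6). So 8^{9} ≡ 8^{3} ≡ 1 (mod 7)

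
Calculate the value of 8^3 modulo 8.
8^{3} = 512 ≡ 0 mod 8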